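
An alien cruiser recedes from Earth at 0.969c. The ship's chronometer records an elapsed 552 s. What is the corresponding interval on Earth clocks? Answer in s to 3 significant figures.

γ = 1/√(1 − 0.969²) = 4.0476
Time dilation: Δt = γτ₀ = 4.0476 × 552 s = 2230 s

Δt ≈ 2230 s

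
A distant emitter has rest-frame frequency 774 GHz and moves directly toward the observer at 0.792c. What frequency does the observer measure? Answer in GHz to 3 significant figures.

Relativistic Doppler: f_obs = f_src √((1+β)/(1−β))
= 774 × √(1.7920/0.20800) = 774 × 2.9352 = 2270 GHz

f_obs ≈ 2270 GHz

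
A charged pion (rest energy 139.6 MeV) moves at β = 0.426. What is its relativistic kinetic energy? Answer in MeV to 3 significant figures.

K ≈ 14.7 MeV

γ = 1/√(1 − 0.426²) = 1.1053
K = (γ − 1)m₀c² = (1.1053 − 1) × 139.6 MeV = 0.10531 × 139.6 MeV = 14.7 MeV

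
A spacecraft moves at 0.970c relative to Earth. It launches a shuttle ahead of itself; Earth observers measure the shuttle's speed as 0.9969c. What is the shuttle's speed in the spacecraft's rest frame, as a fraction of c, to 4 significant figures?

u' ≈ 0.8150c

Inverse velocity addition: u' = (u − v)/(1 − uv/c²)
= (0.9969 − 0.970)/(1 − 0.9969×0.970) = 0.02690/0.0330070 = 0.8150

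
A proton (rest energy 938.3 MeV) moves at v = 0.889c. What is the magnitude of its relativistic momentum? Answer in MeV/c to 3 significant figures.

p ≈ 1820 MeV/c

γ = 1/√(1 − 0.889²) = 2.1838
p = γβm₀c = 2.1838 × 0.889 × 938.3 MeV/c = 1820 MeV/c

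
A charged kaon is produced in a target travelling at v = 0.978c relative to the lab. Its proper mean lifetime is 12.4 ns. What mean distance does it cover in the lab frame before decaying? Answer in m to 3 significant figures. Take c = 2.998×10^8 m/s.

γ = 1/√(1 − 0.978²) = 4.7938
Dilated lifetime: Δt = γτ₀ = 4.7938 × 12.4 ns = 59.443 ns
d = vΔt = 0.978c × 59.443 ns = 2.9320×10^8 m/s × 5.9443×10^-8 s = 17.4 m

d ≈ 17.4 m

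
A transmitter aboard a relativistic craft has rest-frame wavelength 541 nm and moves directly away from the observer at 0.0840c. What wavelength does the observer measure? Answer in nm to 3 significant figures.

λ_obs ≈ 589 nm

Relativistic Doppler: λ_obs = λ_src √((1+β)/(1−β))
= 541 × √(1.0840/0.91600) = 541 × 1.0878 = 589 nm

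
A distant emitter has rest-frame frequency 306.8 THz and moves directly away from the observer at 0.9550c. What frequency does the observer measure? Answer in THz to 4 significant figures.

f_obs ≈ 46.55 THz

Relativistic Doppler: f_obs = f_src √((1−β)/(1+β))
= 306.8 × √(0.0450000/1.95500) = 306.8 × 0.151717 = 46.55 THz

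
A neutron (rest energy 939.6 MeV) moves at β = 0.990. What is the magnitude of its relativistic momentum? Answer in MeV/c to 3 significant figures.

γ = 1/√(1 − 0.990²) = 7.0888
p = γβm₀c = 7.0888 × 0.990 × 939.6 MeV/c = 6590 MeV/c

p ≈ 6590 MeV/c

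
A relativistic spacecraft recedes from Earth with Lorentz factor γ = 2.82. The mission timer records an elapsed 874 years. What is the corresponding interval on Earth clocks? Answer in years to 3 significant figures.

γ = 2.82 (given)
Time dilation: Δt = γτ₀ = 2.82 × 874 years = 2460 years

Δt ≈ 2460 years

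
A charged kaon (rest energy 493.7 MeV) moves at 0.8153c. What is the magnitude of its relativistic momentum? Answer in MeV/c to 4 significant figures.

p ≈ 695.1 MeV/c

γ = 1/√(1 − 0.8153²) = 1.72700
p = γβm₀c = 1.72700 × 0.8153 × 493.7 MeV/c = 695.1 MeV/c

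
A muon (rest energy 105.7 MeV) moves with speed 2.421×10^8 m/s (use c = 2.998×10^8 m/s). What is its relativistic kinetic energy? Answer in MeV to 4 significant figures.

β = v/c = 2.421×10^8 / 2.998×10^8 = 0.807538
γ = 1/√(1 − 0.807538²) = 1.69545
K = (γ − 1)m₀c² = (1.69545 − 1) × 105.7 MeV = 0.695447 × 105.7 MeV = 73.51 MeV

K ≈ 73.51 MeV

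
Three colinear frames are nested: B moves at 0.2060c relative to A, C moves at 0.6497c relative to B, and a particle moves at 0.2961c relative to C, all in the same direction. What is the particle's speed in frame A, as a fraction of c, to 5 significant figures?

Compose boost 2: (0.6497 + 0.2060)/(1 + 0.6497×0.2060) = 0.85570/1.133838 = 0.7546932
Compose boost 3: (0.2961 + 0.7546932)/(1 + 0.2961×0.7546932) = 1.050793/1.223465 = 0.85887

u ≈ 0.85887c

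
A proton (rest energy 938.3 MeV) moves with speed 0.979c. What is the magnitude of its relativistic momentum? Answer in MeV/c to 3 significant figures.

p ≈ 4510 MeV/c

γ = 1/√(1 − 0.979²) = 4.9053
p = γβm₀c = 4.9053 × 0.979 × 938.3 MeV/c = 4510 MeV/c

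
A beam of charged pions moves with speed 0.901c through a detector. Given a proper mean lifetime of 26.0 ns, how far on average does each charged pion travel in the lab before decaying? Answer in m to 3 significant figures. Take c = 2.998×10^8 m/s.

d ≈ 16.2 m

γ = 1/√(1 − 0.901²) = 2.3051
Dilated lifetime: Δt = γτ₀ = 2.3051 × 26.0 ns = 59.933 ns
d = vΔt = 0.901c × 59.933 ns = 2.7012×10^8 m/s × 5.9933×10^-8 s = 16.2 m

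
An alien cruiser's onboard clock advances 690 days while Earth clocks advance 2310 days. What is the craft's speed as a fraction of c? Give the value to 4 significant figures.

β ≈ 0.9543

γ = Δt/τ₀ = 2310/690 = 3.34783
β = √(1 − 1/γ²) = √(1 − 1/3.34783²) = 0.9543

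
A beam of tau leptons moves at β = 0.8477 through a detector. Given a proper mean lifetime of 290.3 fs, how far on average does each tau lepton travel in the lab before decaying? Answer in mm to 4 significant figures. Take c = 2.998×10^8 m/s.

d ≈ 0.1391 mm

γ = 1/√(1 − 0.8477²) = 1.88510
Dilated lifetime: Δt = γτ₀ = 1.88510 × 290.3 fs = 547.244 fs
d = vΔt = 0.8477c × 547.244 fs = 2.54140×10^8 m/s × 5.47244×10^-13 s = 0.1391 mm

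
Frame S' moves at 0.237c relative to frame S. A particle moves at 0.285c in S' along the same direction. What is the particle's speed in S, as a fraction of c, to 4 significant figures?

u ≈ 0.4890c

Relativistic velocity addition: u = (u' + v)/(1 + u'v/c²)
= (0.285 + 0.237)/(1 + 0.285×0.237) = 0.5220/1.06754 = 0.4890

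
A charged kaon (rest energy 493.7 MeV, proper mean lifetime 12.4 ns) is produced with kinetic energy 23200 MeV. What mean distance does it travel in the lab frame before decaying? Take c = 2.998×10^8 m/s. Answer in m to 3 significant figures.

d ≈ 178 m

γ = 1 + K/(m₀c²) = 1 + 23200/493.7 = 47.992
β = √(1 − 1/γ²) = 0.99978
Dilated lifetime: γτ₀ = 47.992 × 12.4 ns = 595.10 ns
d = βc·γτ₀ = 0.99978 × (2.998×10^8 m/s) × 5.9510×10^-7 s = 178 m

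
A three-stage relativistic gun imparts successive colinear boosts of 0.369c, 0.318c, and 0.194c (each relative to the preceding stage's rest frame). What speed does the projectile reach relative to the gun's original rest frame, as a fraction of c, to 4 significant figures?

Compose boost 2: (0.318 + 0.369)/(1 + 0.318×0.369) = 0.6870/1.11734 = 0.614852
Compose boost 3: (0.194 + 0.614852)/(1 + 0.194×0.614852) = 0.808852/1.11928 = 0.7227

u ≈ 0.7227c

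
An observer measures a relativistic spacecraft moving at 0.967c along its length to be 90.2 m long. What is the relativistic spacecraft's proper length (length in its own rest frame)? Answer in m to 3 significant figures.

L₀ ≈ 354 m

γ = 1/√(1 − 0.967²) = 3.9250
L₀ = γL = 3.9250 × 90.2 = 354 m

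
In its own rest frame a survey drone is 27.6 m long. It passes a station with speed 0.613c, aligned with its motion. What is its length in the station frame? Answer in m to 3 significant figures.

L ≈ 21.8 m

γ = 1/√(1 − 0.613²) = 1.2657
Length contraction: L = L₀/γ = 27.6/1.2657 = 21.8 m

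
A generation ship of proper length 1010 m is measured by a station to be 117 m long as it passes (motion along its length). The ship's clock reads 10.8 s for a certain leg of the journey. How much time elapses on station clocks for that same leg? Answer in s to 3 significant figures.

Δt ≈ 93.2 s

Length contraction ⇒ γ = L₀/L = 1010/117 = 8.6325
Time dilation: Δt = γτ₀ = 8.6325 × 10.8 s = 93.2 s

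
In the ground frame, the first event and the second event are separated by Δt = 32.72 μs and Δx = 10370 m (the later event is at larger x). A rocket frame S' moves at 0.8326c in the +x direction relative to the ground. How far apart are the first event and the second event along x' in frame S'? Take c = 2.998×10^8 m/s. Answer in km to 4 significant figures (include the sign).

γ = 1/√(1 − 0.8326²) = 1.80546
Δx' = γ(Δx − vΔt) = 1.80546 × (10370 m − 0.8326×(2.998×10^8 m/s)×32.72×10^-6 s)
= 1.80546 × (2202.65 m) = 3.977 km

Δx' ≈ 3.977 km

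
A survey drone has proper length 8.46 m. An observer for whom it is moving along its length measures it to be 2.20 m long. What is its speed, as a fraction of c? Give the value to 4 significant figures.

γ = L₀/L = 8.46/2.20 = 3.84545
β = √(1 − 1/γ²) = 0.9656

β ≈ 0.9656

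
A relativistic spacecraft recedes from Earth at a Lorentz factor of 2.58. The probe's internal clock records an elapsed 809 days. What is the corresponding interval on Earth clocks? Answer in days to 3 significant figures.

γ = 2.58 (given)
Time dilation: Δt = γτ₀ = 2.58 × 809 days = 2090 days

Δt ≈ 2090 days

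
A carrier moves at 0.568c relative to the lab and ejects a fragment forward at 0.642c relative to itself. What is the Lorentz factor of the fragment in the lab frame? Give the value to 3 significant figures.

γ ≈ 2.16

u_lab = (0.642 + 0.568)/(1 + 0.642×0.568) = 1.210/1.36466 = 0.886670
γ = 1/√(1 − 0.886670²) = 2.16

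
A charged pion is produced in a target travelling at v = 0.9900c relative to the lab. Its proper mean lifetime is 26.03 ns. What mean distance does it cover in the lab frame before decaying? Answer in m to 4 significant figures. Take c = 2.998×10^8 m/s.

d ≈ 54.77 m

γ = 1/√(1 − 0.9900²) = 7.08881
Dilated lifetime: Δt = γτ₀ = 7.08881 × 26.03 ns = 184.522 ns
d = vΔt = 0.9900c × 184.522 ns = 2.96802×10^8 m/s × 1.84522×10^-7 s = 54.77 m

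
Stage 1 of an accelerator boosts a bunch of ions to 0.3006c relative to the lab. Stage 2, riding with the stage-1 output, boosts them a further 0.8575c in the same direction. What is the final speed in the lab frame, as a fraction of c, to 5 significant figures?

Compose boost 2: (0.8575 + 0.3006)/(1 + 0.8575×0.3006) = 1.1581/1.257764 = 0.92076

u ≈ 0.92076c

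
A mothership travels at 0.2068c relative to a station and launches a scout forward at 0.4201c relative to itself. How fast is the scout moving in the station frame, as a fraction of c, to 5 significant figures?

u ≈ 0.57679c

Compose boost 2: (0.4201 + 0.2068)/(1 + 0.4201×0.2068) = 0.62690/1.086877 = 0.57679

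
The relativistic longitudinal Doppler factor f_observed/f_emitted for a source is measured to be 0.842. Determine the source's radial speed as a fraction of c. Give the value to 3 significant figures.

β ≈ 0.170

f_obs/f_src = √((1−β)/(1+β)) = 0.842  ⇒  (1−β)/(1+β) = 0.70896
β = |1 − D²|/(1 + D²) = |1 − 0.70896|/(1 + 0.70896) = 0.170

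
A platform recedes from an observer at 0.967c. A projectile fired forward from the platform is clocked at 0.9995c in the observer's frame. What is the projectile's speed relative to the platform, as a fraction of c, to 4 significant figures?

u' ≈ 0.9706c

Inverse velocity addition: u' = (u − v)/(1 − uv/c²)
= (0.9995 − 0.967)/(1 − 0.9995×0.967) = 0.03250/0.0334835 = 0.9706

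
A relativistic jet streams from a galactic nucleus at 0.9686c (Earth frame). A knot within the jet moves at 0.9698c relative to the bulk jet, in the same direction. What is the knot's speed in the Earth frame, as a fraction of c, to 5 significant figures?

Relativistic velocity addition: u = (u' + v)/(1 + u'v/c²)
= (0.9698 + 0.9686)/(1 + 0.9698×0.9686) = 1.9384/1.939348 = 0.99951

u ≈ 0.99951c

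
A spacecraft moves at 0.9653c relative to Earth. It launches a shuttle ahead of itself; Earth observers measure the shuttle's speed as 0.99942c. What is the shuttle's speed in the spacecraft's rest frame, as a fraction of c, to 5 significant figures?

Inverse velocity addition: u' = (u − v)/(1 − uv/c²)
= (0.99942 − 0.9653)/(1 − 0.99942×0.9653) = 0.034120/0.03525987 = 0.96767

u' ≈ 0.96767c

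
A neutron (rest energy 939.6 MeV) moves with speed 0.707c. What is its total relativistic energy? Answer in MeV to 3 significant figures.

E ≈ 1330 MeV

γ = 1/√(1 − 0.707²) = 1.4140
E = γm₀c² = 1.4140 × 939.6 MeV = 1330 MeV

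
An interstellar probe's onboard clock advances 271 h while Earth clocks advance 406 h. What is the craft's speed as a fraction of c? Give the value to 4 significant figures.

β ≈ 0.7446

γ = Δt/τ₀ = 406/271 = 1.49815
β = √(1 − 1/γ²) = √(1 − 1/1.49815²) = 0.7446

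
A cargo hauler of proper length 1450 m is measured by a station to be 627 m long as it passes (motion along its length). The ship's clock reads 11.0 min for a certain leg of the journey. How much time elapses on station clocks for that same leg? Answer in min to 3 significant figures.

Length contraction ⇒ γ = L₀/L = 1450/627 = 2.3126
Time dilation: Δt = γτ₀ = 2.3126 × 11.0 min = 25.4 min

Δt ≈ 25.4 min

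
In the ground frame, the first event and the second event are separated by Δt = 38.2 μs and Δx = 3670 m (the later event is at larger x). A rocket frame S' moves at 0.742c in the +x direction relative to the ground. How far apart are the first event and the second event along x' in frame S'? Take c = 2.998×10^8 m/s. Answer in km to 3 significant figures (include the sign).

Δx' ≈ -7.20 km

γ = 1/√(1 − 0.742²) = 1.4916
Δx' = γ(Δx − vΔt) = 1.4916 × (3670 m − 0.742×(2.998×10^8 m/s)×38.2×10^-6 s)
= 1.4916 × (-4827.7 m) = -7.20 km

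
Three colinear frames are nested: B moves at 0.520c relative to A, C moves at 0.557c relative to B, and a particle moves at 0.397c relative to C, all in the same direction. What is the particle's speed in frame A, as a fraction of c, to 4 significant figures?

Compose boost 2: (0.557 + 0.520)/(1 + 0.557×0.520) = 1.077/1.28964 = 0.835117
Compose boost 3: (0.397 + 0.835117)/(1 + 0.397×0.835117) = 1.23212/1.33154 = 0.9253

u ≈ 0.9253c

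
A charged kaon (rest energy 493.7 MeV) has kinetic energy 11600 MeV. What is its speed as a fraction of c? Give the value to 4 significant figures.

β ≈ 0.9992

γ = 1 + K/(m₀c²) = 1 + 11600/493.7 = 24.4961
β = √(1 − 1/γ²) = 0.9992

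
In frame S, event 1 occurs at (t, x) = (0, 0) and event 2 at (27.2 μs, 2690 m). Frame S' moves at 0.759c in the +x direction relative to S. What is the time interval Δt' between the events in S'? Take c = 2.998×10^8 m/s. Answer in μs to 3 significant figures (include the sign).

Δt' ≈ 31.3 μs

γ = 1/√(1 − 0.759²) = 1.5359
Δt' = γ(Δt − vΔx/c²) = 1.5359 × (27.2 μs − 0.759×2690 m / (2.998×10^8 m/s))
= 1.5359 × (20.390 μs) = 31.3 μs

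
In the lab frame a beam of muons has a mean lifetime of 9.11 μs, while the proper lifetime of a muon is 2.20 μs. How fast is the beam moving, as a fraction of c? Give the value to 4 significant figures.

γ = Δt/τ₀ = 9.11/2.20 = 4.14091
β = √(1 − 1/γ²) = √(1 − 1/4.14091²) = 0.9704

β ≈ 0.9704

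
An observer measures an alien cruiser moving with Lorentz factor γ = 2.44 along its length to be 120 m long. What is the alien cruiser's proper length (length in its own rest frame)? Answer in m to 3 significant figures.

γ = 2.44 (given)
L₀ = γL = 2.44 × 120 = 293 m

L₀ ≈ 293 m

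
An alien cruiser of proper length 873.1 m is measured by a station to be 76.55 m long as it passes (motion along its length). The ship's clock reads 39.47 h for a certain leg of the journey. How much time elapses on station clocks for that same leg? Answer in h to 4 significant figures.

Δt ≈ 450.2 h

Length contraction ⇒ γ = L₀/L = 873.1/76.55 = 11.4056
Time dilation: Δt = γτ₀ = 11.4056 × 39.47 h = 450.2 h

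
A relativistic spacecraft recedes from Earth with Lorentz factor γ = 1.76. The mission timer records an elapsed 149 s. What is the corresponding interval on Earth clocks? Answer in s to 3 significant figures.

γ = 1.76 (given)
Time dilation: Δt = γτ₀ = 1.76 × 149 s = 262 s

Δt ≈ 262 s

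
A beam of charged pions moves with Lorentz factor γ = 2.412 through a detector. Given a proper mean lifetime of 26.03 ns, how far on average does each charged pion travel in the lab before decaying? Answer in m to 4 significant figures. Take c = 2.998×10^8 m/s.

β = √(1 − 1/γ²) = √(1 − 1/2.412²) = 0.910007
Dilated lifetime: Δt = γτ₀ = 2.412 × 26.03 ns = 62.7844 ns
d = vΔt = 0.910007c × 62.7844 ns = 2.72820×10^8 m/s × 6.27844×10^-8 s = 17.13 m

d ≈ 17.13 m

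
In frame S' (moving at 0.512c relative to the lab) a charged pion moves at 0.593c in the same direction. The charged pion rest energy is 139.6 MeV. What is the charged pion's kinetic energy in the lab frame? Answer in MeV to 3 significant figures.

u_lab = (0.593 + 0.512)/(1 + 0.593×0.512) = 0.847642
γ = 1/√(1 − 0.847642²) = 1.8848
K = (γ − 1)m₀c² = (1.8848 − 1) × 139.6 = 0.88477 × 139.6 = 124 MeV

K ≈ 124 MeV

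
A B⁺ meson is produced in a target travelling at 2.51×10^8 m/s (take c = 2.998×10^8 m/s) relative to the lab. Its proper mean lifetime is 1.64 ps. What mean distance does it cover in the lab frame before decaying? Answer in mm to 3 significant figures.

d ≈ 0.753 mm

β = v/c = 2.51×10^8 / 2.998×10^8 = 0.83722
γ = 1/√(1 − 0.83722²) = 1.8286
Dilated lifetime: Δt = γτ₀ = 1.8286 × 1.64 ps = 2.9989 ps
d = vΔt = 0.83722c × 2.9989 ps = 2.5100×10^8 m/s × 2.9989×10^-12 s = 0.753 mm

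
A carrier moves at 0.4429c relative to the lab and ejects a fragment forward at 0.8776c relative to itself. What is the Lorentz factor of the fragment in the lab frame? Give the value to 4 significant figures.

γ ≈ 3.231

u_lab = (0.8776 + 0.4429)/(1 + 0.8776×0.4429) = 1.3205/1.388689 = 0.9508968
γ = 1/√(1 − 0.9508968²) = 3.231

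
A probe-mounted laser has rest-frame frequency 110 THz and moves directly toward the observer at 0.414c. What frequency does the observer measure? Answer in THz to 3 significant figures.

Relativistic Doppler: f_obs = f_src √((1+β)/(1−β))
= 110 × √(1.4140/0.58600) = 110 × 1.5534 = 171 THz

f_obs ≈ 171 THz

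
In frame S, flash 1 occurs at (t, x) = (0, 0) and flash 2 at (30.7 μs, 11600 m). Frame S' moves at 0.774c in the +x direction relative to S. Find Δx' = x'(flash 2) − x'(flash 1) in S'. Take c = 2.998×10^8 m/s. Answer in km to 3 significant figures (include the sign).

γ = 1/√(1 − 0.774²) = 1.5793
Δx' = γ(Δx − vΔt) = 1.5793 × (11600 m − 0.774×(2.998×10^8 m/s)×30.7×10^-6 s)
= 1.5793 × (4476.2 m) = 7.07 km

Δx' ≈ 7.07 km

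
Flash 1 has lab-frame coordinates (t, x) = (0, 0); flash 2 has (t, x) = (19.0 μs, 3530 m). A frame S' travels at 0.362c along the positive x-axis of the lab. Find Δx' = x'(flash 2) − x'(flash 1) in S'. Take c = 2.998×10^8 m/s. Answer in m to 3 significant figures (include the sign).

γ = 1/√(1 − 0.362²) = 1.0728
Δx' = γ(Δx − vΔt) = 1.0728 × (3530 m − 0.362×(2.998×10^8 m/s)×19.0×10^-6 s)
= 1.0728 × (1468.0 m) = 1570 m

Δx' ≈ 1570 m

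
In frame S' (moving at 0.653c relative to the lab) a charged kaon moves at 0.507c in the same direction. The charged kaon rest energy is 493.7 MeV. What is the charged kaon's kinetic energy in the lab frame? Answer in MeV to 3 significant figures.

K ≈ 513 MeV

u_lab = (0.507 + 0.653)/(1 + 0.507×0.653) = 0.871479
γ = 1/√(1 − 0.871479²) = 2.0390
K = (γ − 1)m₀c² = (2.0390 − 1) × 493.7 = 1.0390 × 493.7 = 513 MeV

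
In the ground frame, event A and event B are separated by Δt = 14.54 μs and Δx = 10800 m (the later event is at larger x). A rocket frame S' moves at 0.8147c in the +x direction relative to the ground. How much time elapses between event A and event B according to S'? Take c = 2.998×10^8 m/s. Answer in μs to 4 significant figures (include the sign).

Δt' ≈ -25.54 μs

γ = 1/√(1 − 0.8147²) = 1.72449
Δt' = γ(Δt − vΔx/c²) = 1.72449 × (14.54 μs − 0.8147×10800 m / (2.998×10^8 m/s))
= 1.72449 × (-14.8088 μs) = -25.54 μs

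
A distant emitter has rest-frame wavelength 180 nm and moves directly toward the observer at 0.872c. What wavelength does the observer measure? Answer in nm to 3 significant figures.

λ_obs ≈ 47.1 nm

Relativistic Doppler: λ_obs = λ_src √((1−β)/(1+β))
= 180 × √(0.12800/1.8720) = 180 × 0.26149 = 47.1 nm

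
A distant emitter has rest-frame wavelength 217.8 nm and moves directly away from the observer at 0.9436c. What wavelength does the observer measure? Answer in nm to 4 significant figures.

λ_obs ≈ 1279 nm

Relativistic Doppler: λ_obs = λ_src √((1+β)/(1−β))
= 217.8 × √(1.94360/0.0564000) = 217.8 × 5.87035 = 1279 nm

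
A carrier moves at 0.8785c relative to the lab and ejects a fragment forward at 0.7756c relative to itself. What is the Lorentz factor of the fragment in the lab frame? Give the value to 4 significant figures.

γ ≈ 5.576

u_lab = (0.7756 + 0.8785)/(1 + 0.7756×0.8785) = 1.6541/1.681365 = 0.9837842
γ = 1/√(1 − 0.9837842²) = 5.576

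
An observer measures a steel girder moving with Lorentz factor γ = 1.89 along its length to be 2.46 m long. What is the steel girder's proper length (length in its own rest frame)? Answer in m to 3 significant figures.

L₀ ≈ 4.65 m

γ = 1.89 (given)
L₀ = γL = 1.89 × 2.46 = 4.65 m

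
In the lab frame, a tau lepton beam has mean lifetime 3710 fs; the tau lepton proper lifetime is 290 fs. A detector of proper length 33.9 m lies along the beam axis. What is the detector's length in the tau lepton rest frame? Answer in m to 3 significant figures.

L ≈ 2.65 m

Time dilation ⇒ γ = Δt/τ₀ = 3710/290 = 12.793
Length contraction: L = L₀/γ = 33.9/12.793 = 2.65 m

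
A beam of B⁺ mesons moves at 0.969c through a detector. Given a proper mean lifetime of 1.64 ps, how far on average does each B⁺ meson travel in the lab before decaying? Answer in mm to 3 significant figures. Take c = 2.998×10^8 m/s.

d ≈ 1.93 mm

γ = 1/√(1 − 0.969²) = 4.0476
Dilated lifetime: Δt = γτ₀ = 4.0476 × 1.64 ps = 6.6380 ps
d = vΔt = 0.969c × 6.6380 ps = 2.9051×10^8 m/s × 6.6380×10^-12 s = 1.93 mm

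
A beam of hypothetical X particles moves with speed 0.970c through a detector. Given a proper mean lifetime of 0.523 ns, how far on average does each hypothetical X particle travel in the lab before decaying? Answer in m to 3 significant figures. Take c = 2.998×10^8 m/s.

γ = 1/√(1 − 0.970²) = 4.1135
Dilated lifetime: Δt = γτ₀ = 4.1135 × 0.523 ns = 2.1513 ns
d = vΔt = 0.970c × 2.1513 ns = 2.9081×10^8 m/s × 2.1513×10^-9 s = 0.626 m

d ≈ 0.626 m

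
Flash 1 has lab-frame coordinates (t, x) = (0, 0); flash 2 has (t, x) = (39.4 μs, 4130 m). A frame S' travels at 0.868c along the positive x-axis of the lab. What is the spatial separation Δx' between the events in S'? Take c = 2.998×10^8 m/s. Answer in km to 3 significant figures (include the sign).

γ = 1/√(1 − 0.868²) = 2.0138
Δx' = γ(Δx − vΔt) = 2.0138 × (4130 m − 0.868×(2.998×10^8 m/s)×39.4×10^-6 s)
= 2.0138 × (-6122.9 m) = -12.3 km

Δx' ≈ -12.3 km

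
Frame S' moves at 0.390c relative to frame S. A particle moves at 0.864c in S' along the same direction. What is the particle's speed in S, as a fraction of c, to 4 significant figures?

Relativistic velocity addition: u = (u' + v)/(1 + u'v/c²)
= (0.864 + 0.390)/(1 + 0.864×0.390) = 1.254/1.33696 = 0.9379

u ≈ 0.9379c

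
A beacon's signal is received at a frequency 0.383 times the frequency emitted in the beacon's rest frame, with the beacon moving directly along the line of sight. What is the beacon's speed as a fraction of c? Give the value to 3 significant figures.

f_obs/f_src = √((1−β)/(1+β)) = 0.383  ⇒  (1−β)/(1+β) = 0.14669
β = |1 − D²|/(1 + D²) = |1 − 0.14669|/(1 + 0.14669) = 0.744

β ≈ 0.744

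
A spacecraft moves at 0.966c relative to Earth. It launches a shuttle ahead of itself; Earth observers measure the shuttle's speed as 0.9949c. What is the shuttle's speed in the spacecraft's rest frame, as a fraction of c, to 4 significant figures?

Inverse velocity addition: u' = (u − v)/(1 − uv/c²)
= (0.9949 − 0.966)/(1 − 0.9949×0.966) = 0.02890/0.0389266 = 0.7424

u' ≈ 0.7424c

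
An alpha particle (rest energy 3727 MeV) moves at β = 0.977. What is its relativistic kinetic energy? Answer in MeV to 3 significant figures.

K ≈ 13800 MeV

γ = 1/√(1 − 0.977²) = 4.6896
K = (γ − 1)m₀c² = (4.6896 − 1) × 3727 MeV = 3.6896 × 3727 MeV = 13800 MeV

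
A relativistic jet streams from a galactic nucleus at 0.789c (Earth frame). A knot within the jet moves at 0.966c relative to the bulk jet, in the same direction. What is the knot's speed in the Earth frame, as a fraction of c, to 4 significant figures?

Relativistic velocity addition: u = (u' + v)/(1 + u'v/c²)
= (0.966 + 0.789)/(1 + 0.966×0.789) = 1.755/1.76217 = 0.9959

u ≈ 0.9959c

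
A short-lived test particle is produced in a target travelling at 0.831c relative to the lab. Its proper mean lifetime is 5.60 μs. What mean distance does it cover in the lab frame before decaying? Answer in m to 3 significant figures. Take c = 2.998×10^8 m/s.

d ≈ 2510 m

γ = 1/√(1 − 0.831²) = 1.7977
Dilated lifetime: Δt = γτ₀ = 1.7977 × 5.60 μs = 10.067 μs
d = vΔt = 0.831c × 10.067 μs = 2.4913×10^8 m/s × 1.0067×10^-5 s = 2510 m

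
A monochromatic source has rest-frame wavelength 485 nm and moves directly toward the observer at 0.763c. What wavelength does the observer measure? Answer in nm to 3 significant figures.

Relativistic Doppler: λ_obs = λ_src √((1−β)/(1+β))
= 485 × √(0.23700/1.7630) = 485 × 0.36665 = 178 nm

λ_obs ≈ 178 nm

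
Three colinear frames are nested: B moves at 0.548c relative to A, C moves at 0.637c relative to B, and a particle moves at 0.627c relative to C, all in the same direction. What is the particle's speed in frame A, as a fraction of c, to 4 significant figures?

u ≈ 0.9707c

Compose boost 2: (0.637 + 0.548)/(1 + 0.637×0.548) = 1.185/1.34908 = 0.878379
Compose boost 3: (0.627 + 0.878379)/(1 + 0.627×0.878379) = 1.50538/1.55074 = 0.9707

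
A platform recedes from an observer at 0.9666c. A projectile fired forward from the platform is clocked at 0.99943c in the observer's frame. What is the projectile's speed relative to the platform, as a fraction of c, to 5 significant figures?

Inverse velocity addition: u' = (u − v)/(1 − uv/c²)
= (0.99943 − 0.9666)/(1 − 0.99943×0.9666) = 0.032830/0.03395096 = 0.96698

u' ≈ 0.96698c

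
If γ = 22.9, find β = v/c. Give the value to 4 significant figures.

β ≈ 0.9990

β = √(1 − 1/γ²) = √(1 − 1/22.9²) = √(0.998093) = 0.9990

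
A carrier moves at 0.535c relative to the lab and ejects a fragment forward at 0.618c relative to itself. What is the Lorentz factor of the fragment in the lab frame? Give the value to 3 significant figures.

γ ≈ 2.00

u_lab = (0.618 + 0.535)/(1 + 0.618×0.535) = 1.153/1.33063 = 0.866507
γ = 1/√(1 − 0.866507²) = 2.00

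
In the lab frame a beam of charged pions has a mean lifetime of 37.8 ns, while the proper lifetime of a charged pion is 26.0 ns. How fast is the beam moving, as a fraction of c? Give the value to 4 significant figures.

β ≈ 0.7259

γ = Δt/τ₀ = 37.8/26.0 = 1.45385
β = √(1 − 1/γ²) = √(1 − 1/1.45385²) = 0.7259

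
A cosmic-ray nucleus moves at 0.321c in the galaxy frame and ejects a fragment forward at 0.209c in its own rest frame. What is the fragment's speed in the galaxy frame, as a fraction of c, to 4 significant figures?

Compose boost 2: (0.209 + 0.321)/(1 + 0.209×0.321) = 0.5300/1.06709 = 0.4967

u ≈ 0.4967c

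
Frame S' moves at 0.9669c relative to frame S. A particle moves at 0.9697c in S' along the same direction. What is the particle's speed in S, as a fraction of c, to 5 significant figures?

Relativistic velocity addition: u = (u' + v)/(1 + u'v/c²)
= (0.9697 + 0.9669)/(1 + 0.9697×0.9669) = 1.9366/1.937603 = 0.99948

u ≈ 0.99948c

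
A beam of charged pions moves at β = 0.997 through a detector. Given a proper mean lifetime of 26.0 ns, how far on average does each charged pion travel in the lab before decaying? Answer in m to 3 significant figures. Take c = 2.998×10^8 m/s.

γ = 1/√(1 − 0.997²) = 12.920
Dilated lifetime: Δt = γτ₀ = 12.920 × 26.0 ns = 335.91 ns
d = vΔt = 0.997c × 335.91 ns = 2.9890×10^8 m/s × 3.3591×10^-7 s = 100 m

d ≈ 100 m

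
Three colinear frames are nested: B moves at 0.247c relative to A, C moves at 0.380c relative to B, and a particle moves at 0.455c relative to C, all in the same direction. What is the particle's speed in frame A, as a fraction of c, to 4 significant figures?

Compose boost 2: (0.380 + 0.247)/(1 + 0.380×0.247) = 0.6270/1.09386 = 0.573199
Compose boost 3: (0.455 + 0.573199)/(1 + 0.455×0.573199) = 1.02820/1.26081 = 0.8155

u ≈ 0.8155c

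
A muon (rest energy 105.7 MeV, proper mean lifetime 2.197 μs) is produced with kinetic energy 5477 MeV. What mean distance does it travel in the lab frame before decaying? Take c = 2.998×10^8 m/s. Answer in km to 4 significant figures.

γ = 1 + K/(m₀c²) = 1 + 5477/105.7 = 52.8165
β = √(1 − 1/γ²) = 0.999821
Dilated lifetime: γτ₀ = 52.8165 × 2.197 μs = 116.038 μs
d = βc·γτ₀ = 0.999821 × (2.998×10^8 m/s) × 0.000116038 s = 34.78 km

d ≈ 34.78 km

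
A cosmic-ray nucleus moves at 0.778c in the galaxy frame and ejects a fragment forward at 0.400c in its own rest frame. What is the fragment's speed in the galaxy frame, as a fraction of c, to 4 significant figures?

u ≈ 0.8984c

Compose boost 2: (0.400 + 0.778)/(1 + 0.400×0.778) = 1.178/1.31120 = 0.8984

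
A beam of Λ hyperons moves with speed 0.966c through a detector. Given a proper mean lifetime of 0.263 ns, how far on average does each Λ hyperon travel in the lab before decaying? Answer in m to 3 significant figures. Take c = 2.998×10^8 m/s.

γ = 1/√(1 − 0.966²) = 3.8678
Dilated lifetime: Δt = γτ₀ = 3.8678 × 0.263 ns = 1.0172 ns
d = vΔt = 0.966c × 1.0172 ns = 2.8961×10^8 m/s × 1.0172×10^-9 s = 0.295 m

d ≈ 0.295 m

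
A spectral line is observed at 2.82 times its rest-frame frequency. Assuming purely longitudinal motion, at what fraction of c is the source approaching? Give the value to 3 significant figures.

β ≈ 0.777

f_obs/f_src = √((1+β)/(1−β)) = 2.82  ⇒  (1+β)/(1−β) = 7.9524
β = |1 − D²|/(1 + D²) = |1 − 7.9524|/(1 + 7.9524) = 0.777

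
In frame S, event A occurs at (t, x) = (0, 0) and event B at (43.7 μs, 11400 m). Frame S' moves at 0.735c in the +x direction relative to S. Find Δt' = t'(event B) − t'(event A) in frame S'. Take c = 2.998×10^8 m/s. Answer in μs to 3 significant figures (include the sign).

γ = 1/√(1 − 0.735²) = 1.4748
Δt' = γ(Δt − vΔx/c²) = 1.4748 × (43.7 μs − 0.735×11400 m / (2.998×10^8 m/s))
= 1.4748 × (15.751 μs) = 23.2 μs

Δt' ≈ 23.2 μs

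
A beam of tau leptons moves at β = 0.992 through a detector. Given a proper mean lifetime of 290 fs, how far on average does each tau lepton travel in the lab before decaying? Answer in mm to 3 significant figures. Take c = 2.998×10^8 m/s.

d ≈ 0.683 mm

γ = 1/√(1 − 0.992²) = 7.9216
Dilated lifetime: Δt = γτ₀ = 7.9216 × 290 fs = 2297.3 fs
d = vΔt = 0.992c × 2297.3 fs = 2.9740×10^8 m/s × 2.2973×10^-12 s = 0.683 mm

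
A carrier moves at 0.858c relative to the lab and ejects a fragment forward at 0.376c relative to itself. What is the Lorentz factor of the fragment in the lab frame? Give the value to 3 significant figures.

γ ≈ 2.78

u_lab = (0.376 + 0.858)/(1 + 0.376×0.858) = 1.234/1.32261 = 0.933005
γ = 1/√(1 − 0.933005²) = 2.78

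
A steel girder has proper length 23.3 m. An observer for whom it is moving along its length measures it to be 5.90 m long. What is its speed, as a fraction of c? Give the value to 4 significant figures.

γ = L₀/L = 23.3/5.90 = 3.94915
β = √(1 − 1/γ²) = 0.9674

β ≈ 0.9674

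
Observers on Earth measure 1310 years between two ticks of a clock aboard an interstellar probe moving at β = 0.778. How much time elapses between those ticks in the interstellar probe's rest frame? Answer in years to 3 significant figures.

γ = 1/√(1 − 0.778²) = 1.5917
Proper time: τ₀ = Δt/γ = 1310/1.5917 = 823 years

τ₀ ≈ 823 years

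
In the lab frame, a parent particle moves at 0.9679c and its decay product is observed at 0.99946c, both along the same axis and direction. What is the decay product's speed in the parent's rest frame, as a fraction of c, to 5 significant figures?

u' ≈ 0.96743c

Inverse velocity addition: u' = (u − v)/(1 − uv/c²)
= (0.99946 − 0.9679)/(1 − 0.99946×0.9679) = 0.031560/0.03262267 = 0.96743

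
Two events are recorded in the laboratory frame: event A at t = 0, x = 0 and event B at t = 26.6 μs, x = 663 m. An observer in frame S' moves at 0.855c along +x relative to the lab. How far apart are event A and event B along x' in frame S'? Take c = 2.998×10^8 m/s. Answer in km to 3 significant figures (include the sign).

γ = 1/√(1 − 0.855²) = 1.9282
Δx' = γ(Δx − vΔt) = 1.9282 × (663 m − 0.855×(2.998×10^8 m/s)×26.6×10^-6 s)
= 1.9282 × (-6155.4 m) = -11.9 km

Δx' ≈ -11.9 km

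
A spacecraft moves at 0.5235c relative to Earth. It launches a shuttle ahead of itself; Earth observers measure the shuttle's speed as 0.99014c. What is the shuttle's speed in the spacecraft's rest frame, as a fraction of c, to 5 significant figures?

Inverse velocity addition: u' = (u − v)/(1 − uv/c²)
= (0.99014 − 0.5235)/(1 − 0.99014×0.5235) = 0.46664/0.4816617 = 0.96881

u' ≈ 0.96881c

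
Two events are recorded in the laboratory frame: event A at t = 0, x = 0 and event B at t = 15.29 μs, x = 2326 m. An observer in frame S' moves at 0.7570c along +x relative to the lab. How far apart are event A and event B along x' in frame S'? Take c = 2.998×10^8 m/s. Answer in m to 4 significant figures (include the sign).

γ = 1/√(1 − 0.7570²) = 1.53042
Δx' = γ(Δx − vΔt) = 1.53042 × (2326 m − 0.7570×(2.998×10^8 m/s)×15.29×10^-6 s)
= 1.53042 × (-1144.04 m) = -1751 m

Δx' ≈ -1751 m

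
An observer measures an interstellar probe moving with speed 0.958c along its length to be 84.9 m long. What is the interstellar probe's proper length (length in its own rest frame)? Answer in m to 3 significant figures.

L₀ ≈ 296 m

γ = 1/√(1 − 0.958²) = 3.4871
L₀ = γL = 3.4871 × 84.9 = 296 m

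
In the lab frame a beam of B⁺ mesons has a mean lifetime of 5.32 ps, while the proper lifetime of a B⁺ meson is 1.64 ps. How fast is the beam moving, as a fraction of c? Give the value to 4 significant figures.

β ≈ 0.9513

γ = Δt/τ₀ = 5.32/1.64 = 3.24390
β = √(1 − 1/γ²) = √(1 − 1/3.24390²) = 0.9513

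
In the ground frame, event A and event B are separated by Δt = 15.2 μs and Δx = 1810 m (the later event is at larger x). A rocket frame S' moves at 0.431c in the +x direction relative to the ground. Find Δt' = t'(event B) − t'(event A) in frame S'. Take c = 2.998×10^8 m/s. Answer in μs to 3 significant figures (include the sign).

Δt' ≈ 14.0 μs

γ = 1/√(1 − 0.431²) = 1.1082
Δt' = γ(Δt − vΔx/c²) = 1.1082 × (15.2 μs − 0.431×1810 m / (2.998×10^8 m/s))
= 1.1082 × (12.598 μs) = 14.0 μs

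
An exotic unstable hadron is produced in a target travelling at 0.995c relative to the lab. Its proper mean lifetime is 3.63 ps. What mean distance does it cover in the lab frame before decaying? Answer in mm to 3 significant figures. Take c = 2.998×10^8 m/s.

γ = 1/√(1 − 0.995²) = 10.013
Dilated lifetime: Δt = γτ₀ = 10.013 × 3.63 ps = 36.345 ps
d = vΔt = 0.995c × 36.345 ps = 2.9830×10^8 m/s × 3.6345×10^-11 s = 10.8 mm

d ≈ 10.8 mm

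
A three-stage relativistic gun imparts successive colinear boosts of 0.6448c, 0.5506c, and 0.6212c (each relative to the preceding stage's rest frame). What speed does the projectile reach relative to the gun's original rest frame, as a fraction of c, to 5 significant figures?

u ≈ 0.97117c

Compose boost 2: (0.5506 + 0.6448)/(1 + 0.5506×0.6448) = 1.1954/1.355027 = 0.8821965
Compose boost 3: (0.6212 + 0.8821965)/(1 + 0.6212×0.8821965) = 1.503397/1.548020 = 0.97117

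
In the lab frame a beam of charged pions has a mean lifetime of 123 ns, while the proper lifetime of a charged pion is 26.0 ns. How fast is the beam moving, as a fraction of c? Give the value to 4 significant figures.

γ = Δt/τ₀ = 123/26.0 = 4.73077
β = √(1 − 1/γ²) = √(1 − 1/4.73077²) = 0.9774

β ≈ 0.9774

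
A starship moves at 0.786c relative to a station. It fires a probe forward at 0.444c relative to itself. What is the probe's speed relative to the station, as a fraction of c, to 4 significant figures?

u ≈ 0.9118c

Relativistic velocity addition: u = (u' + v)/(1 + u'v/c²)
= (0.444 + 0.786)/(1 + 0.444×0.786) = 1.230/1.34898 = 0.9118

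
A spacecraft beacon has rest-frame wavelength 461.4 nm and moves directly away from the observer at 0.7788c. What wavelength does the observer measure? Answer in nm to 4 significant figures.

λ_obs ≈ 1308 nm

Relativistic Doppler: λ_obs = λ_src √((1+β)/(1−β))
= 461.4 × √(1.77880/0.221200) = 461.4 × 2.83577 = 1308 nm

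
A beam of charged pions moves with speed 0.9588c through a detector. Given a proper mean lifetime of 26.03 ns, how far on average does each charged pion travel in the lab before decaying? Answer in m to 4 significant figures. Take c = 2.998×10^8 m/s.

d ≈ 26.34 m

γ = 1/√(1 − 0.9588²) = 3.52011
Dilated lifetime: Δt = γτ₀ = 3.52011 × 26.03 ns = 91.6285 ns
d = vΔt = 0.9588c × 91.6285 ns = 2.87448×10^8 m/s × 9.16285×10^-8 s = 26.34 m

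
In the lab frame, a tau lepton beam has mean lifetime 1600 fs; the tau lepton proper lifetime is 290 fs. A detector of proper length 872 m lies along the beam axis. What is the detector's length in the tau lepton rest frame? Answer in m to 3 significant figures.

Time dilation ⇒ γ = Δt/τ₀ = 1600/290 = 5.5172
Length contraction: L = L₀/γ = 872/5.5172 = 158 m

L ≈ 158 m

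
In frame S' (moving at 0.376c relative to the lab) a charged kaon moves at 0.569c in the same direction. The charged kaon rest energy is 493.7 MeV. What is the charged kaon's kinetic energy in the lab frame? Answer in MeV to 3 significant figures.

K ≈ 293 MeV

u_lab = (0.569 + 0.376)/(1 + 0.569×0.376) = 0.778454
γ = 1/√(1 − 0.778454²) = 1.5931
K = (γ − 1)m₀c² = (1.5931 − 1) × 493.7 = 0.59311 × 493.7 = 293 MeV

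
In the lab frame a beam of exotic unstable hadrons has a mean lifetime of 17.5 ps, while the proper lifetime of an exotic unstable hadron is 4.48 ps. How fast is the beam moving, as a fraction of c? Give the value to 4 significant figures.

β ≈ 0.9667

γ = Δt/τ₀ = 17.5/4.48 = 3.90625
β = √(1 − 1/γ²) = √(1 − 1/3.90625²) = 0.9667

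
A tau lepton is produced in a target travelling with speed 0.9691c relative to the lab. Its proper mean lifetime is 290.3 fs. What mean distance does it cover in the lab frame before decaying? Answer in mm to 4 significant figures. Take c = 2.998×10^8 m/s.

d ≈ 0.3419 mm

γ = 1/√(1 − 0.9691²) = 4.05403
Dilated lifetime: Δt = γτ₀ = 4.05403 × 290.3 fs = 1176.88 fs
d = vΔt = 0.9691c × 1176.88 fs = 2.90536×10^8 m/s × 1.17688×10^-12 s = 0.3419 mm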